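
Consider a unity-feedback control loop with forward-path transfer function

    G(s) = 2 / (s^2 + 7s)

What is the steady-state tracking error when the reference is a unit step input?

G(s) has one pole at the origin.
This is a Type 1 system; for a step input the steady-state error is zero.

e_ss = 0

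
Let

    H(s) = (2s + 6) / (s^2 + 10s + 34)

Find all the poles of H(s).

The poles are the roots of the denominator s^2 + 10s + 34 = 0.
Using the quadratic formula: s = (-10 ± √(-36))/2 = -5 ± 3j.

s = -5 + 3j, -5 - 3j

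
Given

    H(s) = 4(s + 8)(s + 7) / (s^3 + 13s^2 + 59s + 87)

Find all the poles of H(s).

The poles are the roots of the denominator s^3 + 13s^2 + 59s + 87 = 0.
Trying s = -3: the polynomial evaluates to 0, so (s + 3) is a factor.
Dividing out leaves s^2 + 10s + 29 = 0.
The quadratic formula then gives s = -5 ± 2j.

s = -5 + 2j, -5 - 2j, -3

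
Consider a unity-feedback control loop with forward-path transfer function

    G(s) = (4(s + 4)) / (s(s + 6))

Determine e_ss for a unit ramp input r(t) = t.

G(s) has one pole at the origin.
This is a Type 1 system. Kv = lim_{s→0} s·G(s) = 16/6 = 8/3.
e_ss = 1/Kv = 1/(8/3) = 3/8 ≈ 0.3750.

e_ss = 0.3750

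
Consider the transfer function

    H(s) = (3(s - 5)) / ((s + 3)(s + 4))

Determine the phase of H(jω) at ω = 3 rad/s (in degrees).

∠H(j3) ≈ 67.17°

At s = j3: numerator = -15 + j9, denominator = 3 + j21.
∠H = ∠num − ∠den = 149.04° − (81.870°) = 67.17°.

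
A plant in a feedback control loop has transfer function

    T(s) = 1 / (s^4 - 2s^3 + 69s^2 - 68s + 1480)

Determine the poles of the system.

s = 2 + 6j, 2 - 6j, -1 + 6j, -1 - 6j

The poles are the roots of the denominator s^4 - 2s^3 + 69s^2 - 68s + 1480 = 0.
No real roots exist; factor into two real quadratics: (s^2 - 4s + 40)(s^2 + 2s + 37) = 0.
Each quadratic gives a conjugate pair via the quadratic formula.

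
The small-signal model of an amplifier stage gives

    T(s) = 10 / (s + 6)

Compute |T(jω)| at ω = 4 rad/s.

|T(j4)| ≈ 1.387

Substitute s = j4: numerator = 10, denominator = 6 + j4.
|T(j4)| = |10| / |6 + j4| = 10 / 7.2111 ≈ 1.387.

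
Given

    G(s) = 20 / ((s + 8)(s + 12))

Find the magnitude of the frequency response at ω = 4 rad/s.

Substitute s = j4: numerator = 20, denominator = 80 + j80.
|G(j4)| = |20| / |80 + j80| = 20 / 113.14 ≈ 0.1768.

|G(j4)| ≈ 0.1768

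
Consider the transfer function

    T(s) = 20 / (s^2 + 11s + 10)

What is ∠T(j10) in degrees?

At s = j10: numerator = 20, denominator = -90 + j110.
∠T = ∠num − ∠den = 0° − (129.29°) = -129.3°.

∠T(j10) ≈ -129.3°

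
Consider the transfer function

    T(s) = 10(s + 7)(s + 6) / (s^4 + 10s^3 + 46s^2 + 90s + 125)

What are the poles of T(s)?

s = -4 + 3j, -4 - 3j, -1 + 2j, -1 - 2j

The poles are the roots of the denominator s^4 + 10s^3 + 46s^2 + 90s + 125 = 0.
No real roots exist; factor into two real quadratics: (s^2 + 8s + 25)(s^2 + 2s + 5) = 0.
Each quadratic gives a conjugate pair via the quadratic formula.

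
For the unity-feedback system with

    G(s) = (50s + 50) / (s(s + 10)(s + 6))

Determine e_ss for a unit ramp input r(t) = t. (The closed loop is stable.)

G(s) has one pole at the origin.
This is a Type 1 system. Kv = lim_{s→0} s·G(s) = 50/60 = 5/6.
e_ss = 1/Kv = 1/(5/6) = 6/5 ≈ 1.200.

e_ss = 1.200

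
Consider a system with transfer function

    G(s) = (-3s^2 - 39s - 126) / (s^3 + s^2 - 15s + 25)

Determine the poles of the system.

s = 2 ± j, -5

The poles are the roots of the denominator s^3 + s^2 - 15s + 25 = 0.
Trying s = -5: the polynomial evaluates to 0, so (s + 5) is a factor.
Dividing out leaves s^2 - 4s + 5 = 0.
The quadratic formula then gives s = 2 ± 1j.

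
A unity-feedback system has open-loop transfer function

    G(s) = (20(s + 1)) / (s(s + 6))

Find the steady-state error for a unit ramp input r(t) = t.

G(s) has one pole at the origin.
This is a Type 1 system. Kv = lim_{s→0} s·G(s) = 20/6 = 10/3.
e_ss = 1/Kv = 1/(10/3) = 3/10 ≈ 0.3000.

e_ss = 0.3000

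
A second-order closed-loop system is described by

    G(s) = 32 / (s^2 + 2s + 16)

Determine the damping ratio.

ζ = 0.25

Compare the denominator to the standard form s^2 + 2ζωₙs + ωₙ².
ωₙ² = 16, so ωₙ = 4 rad/s.
2ζωₙ = 2, so ζ = 2/(2·4) = 0.25.
With ζ = 0.25 the response is underdamped.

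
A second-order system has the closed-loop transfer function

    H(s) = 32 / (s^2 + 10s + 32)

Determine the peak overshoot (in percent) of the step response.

Comparing s^2 + 10s + 32 to s^2 + 2ζωₙs + ωₙ²: ωₙ = √32 ≈ 5.657 rad/s and ζ = 10/(2·√32) ≈ 0.8839.
%OS = 100·exp(−πζ/√(1−ζ²)) = 100·exp(−π·0.8839/√(1−0.8839²)) ≈ 0.264%.

%OS ≈ 0.264%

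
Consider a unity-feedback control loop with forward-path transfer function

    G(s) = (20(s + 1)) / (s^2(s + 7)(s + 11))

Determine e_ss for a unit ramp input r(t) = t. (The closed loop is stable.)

e_ss = 0

G(s) has 2 poles at the origin.
This is a Type 2 system; for a ramp input the steady-state error is zero.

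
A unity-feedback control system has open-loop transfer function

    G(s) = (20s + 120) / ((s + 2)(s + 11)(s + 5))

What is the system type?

The denominator has no factor of s at the origin — no free integrator — so this is a Type 0 system.

Type 0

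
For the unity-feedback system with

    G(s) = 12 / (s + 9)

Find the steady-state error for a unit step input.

e_ss = 0.4286

G(s) has no poles at the origin.
This is a Type 0 system. Kp = lim_{s→0} G(s) = 12/9 = 4/3.
e_ss = 1/(1 + Kp) = 1/(1 + 4/3) = 3/7 ≈ 0.4286.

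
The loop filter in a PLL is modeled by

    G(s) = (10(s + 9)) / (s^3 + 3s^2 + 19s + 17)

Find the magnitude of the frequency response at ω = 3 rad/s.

Substitute s = j3: numerator = 90 + j30, denominator = -10 + j30.
|G(j3)| = |90 + j30| / |-10 + j30| = 94.868 / 31.623 = 3.

|G(j3)| = 3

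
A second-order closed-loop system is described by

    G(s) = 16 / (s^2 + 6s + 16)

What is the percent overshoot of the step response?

Comparing s^2 + 6s + 16 to s^2 + 2ζωₙs + ωₙ²: ωₙ = 4 rad/s and ζ = 6/(2·4) = 0.75.
%OS = 100·exp(−πζ/√(1−ζ²)) = 100·exp(−π·0.75/√(1−0.75²)) ≈ 2.84%.

%OS ≈ 2.84%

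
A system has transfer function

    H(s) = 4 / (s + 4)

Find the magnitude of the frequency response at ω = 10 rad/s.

Substitute s = j10: numerator = 4, denominator = 4 + j10.
|H(j10)| = |4| / |4 + j10| = 4 / 10.770 ≈ 0.3714.

|H(j10)| ≈ 0.3714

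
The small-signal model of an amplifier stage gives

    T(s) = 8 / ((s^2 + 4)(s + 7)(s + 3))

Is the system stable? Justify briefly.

marginally stable

The poles can be read from the denominator factors: s = ±2j, -7, -3.
Since the simple pole(s) at s = 2j, -2j lie on the jω-axis with none in the right half-plane, the system is marginally stable.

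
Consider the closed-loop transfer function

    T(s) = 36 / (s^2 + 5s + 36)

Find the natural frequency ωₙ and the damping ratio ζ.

Compare the denominator to the standard form s^2 + 2ζωₙs + ωₙ².
ωₙ² = 36, so ωₙ = 6 rad/s.
2ζωₙ = 5, so ζ = 5/(2·6) ≈ 0.4167.

ωₙ = 6 rad/s, ζ ≈ 0.4167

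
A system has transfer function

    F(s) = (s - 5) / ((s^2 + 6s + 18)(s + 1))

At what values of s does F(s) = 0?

s = 5

Set the numerator to zero: s - 5 = 0.
So s = 5.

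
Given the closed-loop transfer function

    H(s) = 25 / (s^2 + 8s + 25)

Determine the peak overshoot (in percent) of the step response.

Comparing s^2 + 8s + 25 to s^2 + 2ζωₙs + ωₙ²: ωₙ = 5 rad/s and ζ = 8/(2·5) = 0.8.
%OS = 100·exp(−πζ/√(1−ζ²)) = 100·exp(−π·0.8/√(1−0.8²)) ≈ 1.52%.

%OS ≈ 1.52%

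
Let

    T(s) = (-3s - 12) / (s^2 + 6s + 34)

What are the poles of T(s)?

The poles are the roots of the denominator s^2 + 6s + 34 = 0.
Using the quadratic formula: s = (-6 ± √(-100))/2 = -3 ± 5j.

s = -3 ± 5j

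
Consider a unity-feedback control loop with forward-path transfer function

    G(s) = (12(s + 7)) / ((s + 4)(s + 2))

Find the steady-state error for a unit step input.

e_ss = 0.08696

G(s) has no poles at the origin.
This is a Type 0 system. Kp = lim_{s→0} G(s) = 84/8 = 21/2.
e_ss = 1/(1 + Kp) = 1/(1 + 21/2) = 2/23 ≈ 0.08696.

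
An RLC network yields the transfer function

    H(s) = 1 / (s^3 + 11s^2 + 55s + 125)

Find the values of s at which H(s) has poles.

s = -3 + 4j, -3 - 4j, -5

The poles are the roots of the denominator s^3 + 11s^2 + 55s + 125 = 0.
Trying s = -5: the polynomial evaluates to 0, so (s + 5) is a factor.
Dividing out leaves s^2 + 6s + 25 = 0.
The quadratic formula then gives s = -3 ± 4j.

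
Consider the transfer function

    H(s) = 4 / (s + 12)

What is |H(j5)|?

Substitute s = j5: numerator = 4, denominator = 12 + j5.
|H(j5)| = |4| / |12 + j5| = 4 / 13 ≈ 0.3077.

|H(j5)| ≈ 0.3077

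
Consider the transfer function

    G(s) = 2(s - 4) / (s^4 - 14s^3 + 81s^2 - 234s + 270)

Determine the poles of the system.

s = 3 + 3j, 3 - 3j, 3, 5

The poles are the roots of the denominator s^4 - 14s^3 + 81s^2 - 234s + 270 = 0.
Trying s = 3: the polynomial evaluates to 0, so (s - 3) is a factor.
Dividing out leaves s^3 - 11s^2 + 48s - 90 = 0.
This factors further as (s^2 - 6s + 18)(s - 5) = 0.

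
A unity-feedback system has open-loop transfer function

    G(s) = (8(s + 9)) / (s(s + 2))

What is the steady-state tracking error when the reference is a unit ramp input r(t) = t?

G(s) has one pole at the origin.
This is a Type 1 system. Kv = lim_{s→0} s·G(s) = 72/2 = 36.
e_ss = 1/Kv = 1/(36) = 1/36 ≈ 0.02778.

e_ss = 0.02778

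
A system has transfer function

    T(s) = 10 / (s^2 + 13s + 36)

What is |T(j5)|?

Substitute s = j5: numerator = 10, denominator = 11 + j65.
|T(j5)| = |10| / |11 + j65| = 10 / 65.924 ≈ 0.1517.

|T(j5)| ≈ 0.1517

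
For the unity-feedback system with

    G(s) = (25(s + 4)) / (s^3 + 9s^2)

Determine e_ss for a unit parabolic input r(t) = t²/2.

G(s) has 2 poles at the origin.
This is a Type 2 system. Ka = lim_{s→0} s^2·G(s) = 100/9.
e_ss = 1/Ka = 1/(100/9) = 9/100 ≈ 0.09000.

e_ss = 0.09000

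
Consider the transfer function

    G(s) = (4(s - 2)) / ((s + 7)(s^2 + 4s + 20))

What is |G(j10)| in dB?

Substitute s = j10: numerator = -8 + j40, denominator = -960 - j520.
|G(j10)| = |-8 + j40| / |-960 - j520| = 40.792 / 1091.8 ≈ 0.03736.
In decibels: 20·log₁₀(0.03736) ≈ -28.6 dB.

|G(j10)|_dB ≈ -28.6 dB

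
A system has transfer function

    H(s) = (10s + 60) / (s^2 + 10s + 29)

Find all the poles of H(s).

s = -5 + 2j, -5 - 2j

The poles are the roots of the denominator s^2 + 10s + 29 = 0.
Using the quadratic formula: s = (-10 ± √(-16))/2 = -5 ± 2j.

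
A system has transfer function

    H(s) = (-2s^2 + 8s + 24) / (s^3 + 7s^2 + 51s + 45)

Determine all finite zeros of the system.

s = 6, -2

Set the numerator to zero: -2s^2 + 8s + 24 = 0, i.e. -2·(s^2 - 4s - 12) = 0.
Factoring: (s - 6)(s + 2) = 0.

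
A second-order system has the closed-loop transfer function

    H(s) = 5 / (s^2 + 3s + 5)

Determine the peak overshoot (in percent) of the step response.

Comparing s^2 + 3s + 5 to s^2 + 2ζωₙs + ωₙ²: ωₙ = √5 ≈ 2.236 rad/s and ζ = 3/(2·√5) ≈ 0.6708.
%OS = 100·exp(−πζ/√(1−ζ²)) = 100·exp(−π·0.6708/√(1−0.6708²)) ≈ 5.83%.

%OS ≈ 5.83%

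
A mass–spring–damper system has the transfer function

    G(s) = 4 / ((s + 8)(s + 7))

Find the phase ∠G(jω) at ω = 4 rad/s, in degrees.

∠G(j4) ≈ -56.31°

At s = j4: numerator = 4, denominator = 40 + j60.
∠G = ∠num − ∠den = 0° − (56.310°) = -56.31°.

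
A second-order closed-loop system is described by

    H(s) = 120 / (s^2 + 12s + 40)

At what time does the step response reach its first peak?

t_p ≈ 1.571 s

Comparing s^2 + 12s + 40 to s^2 + 2ζωₙs + ωₙ²: ωₙ = √40 ≈ 6.325 rad/s and ζ = 12/(2·√40) ≈ 0.9487.
ζωₙ = 12/2 = 6, so ω_d = ωₙ√(1−ζ²) = √(ωₙ² − (ζωₙ)²) = √(40 − 6²) = √4 = 2 rad/s.
t_p = π/ω_d = π/2 ≈ 1.571 s.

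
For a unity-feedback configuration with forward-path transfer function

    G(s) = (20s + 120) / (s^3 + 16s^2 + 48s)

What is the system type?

Type 1

Factor s from the denominator: s^3 + 16s^2 + 48s = s·(s^2 + 16s + 48).
There is 1 pole at the origin, so the system is Type 1.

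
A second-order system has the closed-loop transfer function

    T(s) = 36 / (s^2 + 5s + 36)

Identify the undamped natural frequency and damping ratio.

Compare the denominator to the standard form s^2 + 2ζωₙs + ωₙ².
ωₙ² = 36, so ωₙ = 6 rad/s.
2ζωₙ = 5, so ζ = 5/(2·6) ≈ 0.4167.

ωₙ = 6 rad/s, ζ ≈ 0.4167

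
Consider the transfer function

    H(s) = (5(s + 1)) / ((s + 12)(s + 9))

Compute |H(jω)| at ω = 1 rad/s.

Substitute s = j1: numerator = 5 + j5, denominator = 107 + j21.
|H(j1)| = |5 + j5| / |107 + j21| = 7.0711 / 109.04 ≈ 0.06485.

|H(j1)| ≈ 0.06485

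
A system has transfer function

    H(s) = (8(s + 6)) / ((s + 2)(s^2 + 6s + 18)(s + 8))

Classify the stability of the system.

The poles can be read from the denominator factors: s = -2, -3 + 3j, -3 - 3j, -8.
Since all poles lie strictly in the left half-plane, the system is stable.

stable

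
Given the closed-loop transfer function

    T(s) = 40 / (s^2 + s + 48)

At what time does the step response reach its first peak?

Comparing s^2 + s + 48 to s^2 + 2ζωₙs + ωₙ²: ωₙ = √48 ≈ 6.928 rad/s and ζ = 1/(2·√48) ≈ 0.07217.
ζωₙ = 1/2 = 0.5, so ω_d = ωₙ√(1−ζ²) = √(ωₙ² − (ζωₙ)²) = √(48 − 0.5²) = √47.75 ≈ 6.910 rad/s.
t_p = π/ω_d = π/6.910 ≈ 0.4546 s.

t_p ≈ 0.4546 s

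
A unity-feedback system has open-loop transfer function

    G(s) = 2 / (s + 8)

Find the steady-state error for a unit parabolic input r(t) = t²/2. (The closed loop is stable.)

G(s) has no poles at the origin.
This is a Type 0 system; Ka = lim_{s→0} s^2·G(s) = 0, so the steady-state error for a parabola input is infinite.

e_ss = ∞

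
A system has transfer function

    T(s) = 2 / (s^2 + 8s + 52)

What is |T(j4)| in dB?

Substitute s = j4: numerator = 2, denominator = 36 + j32.
|T(j4)| = |2| / |36 + j32| = 2 / 48.166 ≈ 0.04152.
In decibels: 20·log₁₀(0.04152) ≈ -27.6 dB.

|T(j4)|_dB ≈ -27.6 dB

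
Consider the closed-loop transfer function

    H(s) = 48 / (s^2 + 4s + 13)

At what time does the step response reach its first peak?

t_p ≈ 1.047 s

Comparing s^2 + 4s + 13 to s^2 + 2ζωₙs + ωₙ²: ωₙ = √13 ≈ 3.606 rad/s and ζ = 4/(2·√13) ≈ 0.5547.
ζωₙ = 4/2 = 2, so ω_d = ωₙ√(1−ζ²) = √(ωₙ² − (ζωₙ)²) = √(13 − 2²) = √9 = 3 rad/s.
t_p = π/ω_d = π/3 ≈ 1.047 s.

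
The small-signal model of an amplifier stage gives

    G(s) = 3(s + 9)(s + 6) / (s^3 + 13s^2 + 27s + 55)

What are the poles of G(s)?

The poles are the roots of the denominator s^3 + 13s^2 + 27s + 55 = 0.
Trying s = -11: the polynomial evaluates to 0, so (s + 11) is a factor.
Dividing out leaves s^2 + 2s + 5 = 0.
The quadratic formula then gives s = -1 ± 2j.

s = -1 + 2j, -1 - 2j, -11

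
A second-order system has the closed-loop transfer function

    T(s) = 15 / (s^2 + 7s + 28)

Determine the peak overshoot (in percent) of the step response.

%OS ≈ 6.26%

Comparing s^2 + 7s + 28 to s^2 + 2ζωₙs + ωₙ²: ωₙ = √28 ≈ 5.292 rad/s and ζ = 7/(2·√28) ≈ 0.6614.
%OS = 100·exp(−πζ/√(1−ζ²)) = 100·exp(−π·0.6614/√(1−0.6614²)) ≈ 6.26%.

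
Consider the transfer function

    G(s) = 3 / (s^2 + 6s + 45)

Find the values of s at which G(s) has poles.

s = -3 ± 6j

The poles are the roots of the denominator s^2 + 6s + 45 = 0.
Using the quadratic formula: s = (-6 ± √(-144))/2 = -3 ± 6j.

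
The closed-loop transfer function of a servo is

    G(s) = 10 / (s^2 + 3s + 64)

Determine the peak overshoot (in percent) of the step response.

Comparing s^2 + 3s + 64 to s^2 + 2ζωₙs + ωₙ²: ωₙ = 8 rad/s and ζ = 3/(2·8) = 0.1875.
%OS = 100·exp(−πζ/√(1−ζ²)) = 100·exp(−π·0.1875/√(1−0.1875²)) ≈ 54.9%.

%OS ≈ 54.9%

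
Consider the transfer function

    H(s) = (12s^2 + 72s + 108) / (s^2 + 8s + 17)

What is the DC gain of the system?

H(0) = 108/17 ≈ 6.353

Set s = 0: H(0) = (108) / (17) = 108/17.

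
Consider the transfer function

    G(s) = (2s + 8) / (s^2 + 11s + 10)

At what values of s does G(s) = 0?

s = -4

Set the numerator to zero: 2s + 8 = 0, i.e. 2·(s + 4) = 0.
So s = -4.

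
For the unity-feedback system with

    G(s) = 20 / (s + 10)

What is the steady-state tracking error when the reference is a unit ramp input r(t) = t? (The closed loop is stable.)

e_ss = ∞

G(s) has no poles at the origin.
This is a Type 0 system; Kv = lim_{s→0} s·G(s) = 0, so the steady-state error for a ramp input is infinite.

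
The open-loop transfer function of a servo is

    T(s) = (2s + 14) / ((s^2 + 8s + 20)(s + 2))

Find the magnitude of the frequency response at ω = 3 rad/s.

|T(j3)| ≈ 0.1600

Substitute s = j3: numerator = 14 + j6, denominator = -50 + j81.
|T(j3)| = |14 + j6| / |-50 + j81| = 15.232 / 95.189 ≈ 0.1600.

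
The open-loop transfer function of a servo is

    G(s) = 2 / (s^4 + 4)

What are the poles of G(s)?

The poles are the roots of the denominator s^4 + 4 = 0.
No real roots exist; factor into two real quadratics: (s^2 - 2s + 2)(s^2 + 2s + 2) = 0.
Each quadratic gives a conjugate pair via the quadratic formula.

s = 1 ± j, -1 ± j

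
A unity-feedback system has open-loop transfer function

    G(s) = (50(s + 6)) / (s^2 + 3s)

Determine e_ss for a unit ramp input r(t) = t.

e_ss = 0.01000

G(s) has one pole at the origin.
This is a Type 1 system. Kv = lim_{s→0} s·G(s) = 300/3 = 100.
e_ss = 1/Kv = 1/(100) = 1/100 ≈ 0.01000.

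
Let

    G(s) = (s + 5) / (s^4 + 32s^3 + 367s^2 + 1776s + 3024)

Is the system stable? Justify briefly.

The denominator s^4 + 32s^3 + 367s^2 + 1776s + 3024 factors as (s + 4)(s + 12)(s + 9)(s + 7), giving poles at s = -4, -12, -9, -7.
Since all poles lie strictly in the left half-plane, the system is stable.

stable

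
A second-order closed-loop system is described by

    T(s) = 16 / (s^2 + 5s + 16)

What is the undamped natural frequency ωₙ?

ωₙ = 4 rad/s

Compare the denominator to the standard form s^2 + 2ζωₙs + ωₙ².
ωₙ² = 16, so ωₙ = 4 rad/s.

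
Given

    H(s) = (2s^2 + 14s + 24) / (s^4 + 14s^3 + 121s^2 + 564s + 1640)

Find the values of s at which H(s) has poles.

s = -2 + 6j, -2 - 6j, -5 + 4j, -5 - 4j

The poles are the roots of the denominator s^4 + 14s^3 + 121s^2 + 564s + 1640 = 0.
No real roots exist; factor into two real quadratics: (s^2 + 4s + 40)(s^2 + 10s + 41) = 0.
Each quadratic gives a conjugate pair via the quadratic formula.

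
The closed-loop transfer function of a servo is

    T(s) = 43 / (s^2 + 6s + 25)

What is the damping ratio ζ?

Compare the denominator to the standard form s^2 + 2ζωₙs + ωₙ².
ωₙ² = 25, so ωₙ = 5 rad/s.
2ζωₙ = 6, so ζ = 6/(2·5) = 0.6.

ζ = 0.6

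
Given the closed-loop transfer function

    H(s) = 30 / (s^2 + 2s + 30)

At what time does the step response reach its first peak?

t_p ≈ 0.5834 s

Comparing s^2 + 2s + 30 to s^2 + 2ζωₙs + ωₙ²: ωₙ = √30 ≈ 5.477 rad/s and ζ = 2/(2·√30) ≈ 0.1826.
ζωₙ = 2/2 = 1, so ω_d = ωₙ√(1−ζ²) = √(ωₙ² − (ζωₙ)²) = √(30 − 1²) = √29 ≈ 5.385 rad/s.
t_p = π/ω_d = π/5.385 ≈ 0.5834 s.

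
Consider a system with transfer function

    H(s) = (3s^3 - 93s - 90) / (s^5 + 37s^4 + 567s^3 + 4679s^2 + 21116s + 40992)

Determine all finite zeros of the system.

Set the numerator to zero: 3s^3 - 93s - 90 = 0, i.e. 3·(s^3 - 31s - 30) = 0.
Factoring: (s + 5)(s - 6)(s + 1) = 0.

s = -5, 6, -1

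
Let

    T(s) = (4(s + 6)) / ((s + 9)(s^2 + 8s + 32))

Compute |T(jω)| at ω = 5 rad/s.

|T(j5)| ≈ 0.07472

Substitute s = j5: numerator = 24 + j20, denominator = -137 + j395.
|T(j5)| = |24 + j20| / |-137 + j395| = 31.241 / 418.08 ≈ 0.07472.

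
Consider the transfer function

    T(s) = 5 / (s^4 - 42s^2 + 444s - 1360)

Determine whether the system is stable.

The denominator s^4 - 42s^2 + 444s - 1360 factors as (s^2 - 6s + 34)(s - 4)(s + 10), giving poles at s = 3 + 5j, 3 - 5j, 4, -10.
Since the pole(s) at s = 3 ± 5j, 4 lie in the right half-plane, the system is unstable.

unstable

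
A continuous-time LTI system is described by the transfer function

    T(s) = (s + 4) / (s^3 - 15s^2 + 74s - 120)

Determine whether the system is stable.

unstable

The denominator s^3 - 15s^2 + 74s - 120 factors as (s - 4)(s - 5)(s - 6), giving poles at s = 4, 5, 6.
Since the pole(s) at s = 4, 5, 6 lie in the right half-plane, the system is unstable.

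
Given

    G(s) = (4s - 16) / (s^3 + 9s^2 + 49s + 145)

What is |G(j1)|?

|G(j1)| ≈ 0.1144

Substitute s = j1: numerator = -16 + j4, denominator = 136 + j48.
|G(j1)| = |-16 + j4| / |136 + j48| = 16.492 / 144.22 ≈ 0.1144.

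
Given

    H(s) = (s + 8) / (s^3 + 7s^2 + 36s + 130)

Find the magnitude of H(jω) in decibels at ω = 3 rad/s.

|H(j3)|_dB ≈ -21.8 dB

Substitute s = j3: numerator = 8 + j3, denominator = 67 + j81.
|H(j3)| = |8 + j3| / |67 + j81| = 8.5440 / 105.12 ≈ 0.08128.
In decibels: 20·log₁₀(0.08128) ≈ -21.8 dB.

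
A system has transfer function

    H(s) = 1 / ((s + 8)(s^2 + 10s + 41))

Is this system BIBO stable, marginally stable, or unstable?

stable

The poles can be read from the denominator factors: s = -8, -5 + 4j, -5 - 4j.
Since all poles lie strictly in the left half-plane, the system is stable.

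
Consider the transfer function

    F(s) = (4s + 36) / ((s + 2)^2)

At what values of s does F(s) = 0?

s = -9

Set the numerator to zero: 4s + 36 = 0, i.e. 4·(s + 9) = 0.
So s = -9.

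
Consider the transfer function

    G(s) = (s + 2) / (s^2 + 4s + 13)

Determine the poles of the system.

The poles are the roots of the denominator s^2 + 4s + 13 = 0.
Using the quadratic formula: s = (-4 ± √(-36))/2 = -2 ± 3j.

s = -2 ± 3j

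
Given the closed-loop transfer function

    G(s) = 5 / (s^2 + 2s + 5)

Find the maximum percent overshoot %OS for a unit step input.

%OS ≈ 20.8%

Comparing s^2 + 2s + 5 to s^2 + 2ζωₙs + ωₙ²: ωₙ = √5 ≈ 2.236 rad/s and ζ = 2/(2·√5) ≈ 0.4472.
%OS = 100·exp(−πζ/√(1−ζ²)) = 100·exp(−π·0.4472/√(1−0.4472²)) ≈ 20.8%.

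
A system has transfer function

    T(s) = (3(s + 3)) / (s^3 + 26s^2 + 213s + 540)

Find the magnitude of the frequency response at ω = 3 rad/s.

|T(j3)| ≈ 0.01860

Substitute s = j3: numerator = 9 + j9, denominator = 306 + j612.
|T(j3)| = |9 + j9| / |306 + j612| = 12.728 / 684.24 ≈ 0.01860.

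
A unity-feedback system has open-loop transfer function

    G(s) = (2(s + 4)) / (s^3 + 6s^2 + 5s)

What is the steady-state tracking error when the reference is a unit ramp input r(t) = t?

e_ss = 0.6250

G(s) has one pole at the origin.
This is a Type 1 system. Kv = lim_{s→0} s·G(s) = 8/5.
e_ss = 1/Kv = 1/(8/5) = 5/8 ≈ 0.6250.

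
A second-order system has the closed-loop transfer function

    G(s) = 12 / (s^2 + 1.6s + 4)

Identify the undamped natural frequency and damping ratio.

ωₙ = 2 rad/s, ζ = 0.4

Compare the denominator to the standard form s^2 + 2ζωₙs + ωₙ².
ωₙ² = 4, so ωₙ = 2 rad/s.
2ζωₙ = 1.6, so ζ = 1.6/(2·2) = 0.4.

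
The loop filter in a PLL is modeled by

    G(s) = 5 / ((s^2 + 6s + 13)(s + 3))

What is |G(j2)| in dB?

Substitute s = j2: numerator = 5, denominator = 3 + j54.
|G(j2)| = |5| / |3 + j54| = 5 / 54.083 ≈ 0.09245.
In decibels: 20·log₁₀(0.09245) ≈ -20.7 dB.

|G(j2)|_dB ≈ -20.7 dB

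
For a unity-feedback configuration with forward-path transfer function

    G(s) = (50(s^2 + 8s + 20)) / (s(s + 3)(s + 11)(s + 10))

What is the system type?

The denominator has 1 factor of s at the origin (free integrator), so this is a Type 1 system.

Type 1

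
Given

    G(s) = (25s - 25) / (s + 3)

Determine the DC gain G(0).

Set s = 0: G(0) = (-25) / (3) = -25/3.

G(0) = -25/3 ≈ -8.333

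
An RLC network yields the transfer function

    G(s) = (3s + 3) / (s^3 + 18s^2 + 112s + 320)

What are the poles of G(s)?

s = -4 ± 4j, -10

The poles are the roots of the denominator s^3 + 18s^2 + 112s + 320 = 0.
Trying s = -10: the polynomial evaluates to 0, so (s + 10) is a factor.
Dividing out leaves s^2 + 8s + 32 = 0.
The quadratic formula then gives s = -4 ± 4j.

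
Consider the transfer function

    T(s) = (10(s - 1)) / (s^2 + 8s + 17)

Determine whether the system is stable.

stable

The poles can be read from the denominator factors: s = -4 + j, -4 - j.
Since all poles lie strictly in the left half-plane, the system is stable.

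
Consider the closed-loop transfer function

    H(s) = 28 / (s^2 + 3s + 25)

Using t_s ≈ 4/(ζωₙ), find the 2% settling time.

Comparing s^2 + 3s + 25 to s^2 + 2ζωₙs + ωₙ²: ωₙ = 5 rad/s and ζ = 3/(2·5) = 0.3.
ζωₙ = 3/2 = 1.5, so t_s ≈ 4/(ζωₙ) = 4/1.5 ≈ 2.667 s.

t_s ≈ 2.667 s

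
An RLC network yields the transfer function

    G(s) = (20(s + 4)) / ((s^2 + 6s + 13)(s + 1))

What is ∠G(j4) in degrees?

∠G(j4) ≈ -128.1°

At s = j4: numerator = 80 + j80, denominator = -99 + j12.
∠G = ∠num − ∠den = 45° − (173.09°) = -128.1°.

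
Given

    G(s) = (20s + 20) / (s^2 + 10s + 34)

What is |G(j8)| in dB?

Substitute s = j8: numerator = 20 + j160, denominator = -30 + j80.
|G(j8)| = |20 + j160| / |-30 + j80| = 161.25 / 85.440 ≈ 1.887.
In decibels: 20·log₁₀(1.887) ≈ 5.52 dB.

|G(j8)|_dB ≈ 5.52 dB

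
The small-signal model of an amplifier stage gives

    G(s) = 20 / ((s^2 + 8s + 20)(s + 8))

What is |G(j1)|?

|G(j1)| ≈ 0.1203

Substitute s = j1: numerator = 20, denominator = 144 + j83.
|G(j1)| = |20| / |144 + j83| = 20 / 166.21 ≈ 0.1203.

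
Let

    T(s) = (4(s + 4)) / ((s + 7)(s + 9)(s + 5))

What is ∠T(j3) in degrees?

∠T(j3) ≈ -35.73°

At s = j3: numerator = 16 + j12, denominator = 126 + j402.
∠T = ∠num − ∠den = 36.870° − (72.597°) = -35.73°.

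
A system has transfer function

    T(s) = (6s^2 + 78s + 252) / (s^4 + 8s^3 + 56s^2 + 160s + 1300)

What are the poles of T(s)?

s = 1 ± 5j, -5 ± 5j

The poles are the roots of the denominator s^4 + 8s^3 + 56s^2 + 160s + 1300 = 0.
No real roots exist; factor into two real quadratics: (s^2 - 2s + 26)(s^2 + 10s + 50) = 0.
Each quadratic gives a conjugate pair via the quadratic formula.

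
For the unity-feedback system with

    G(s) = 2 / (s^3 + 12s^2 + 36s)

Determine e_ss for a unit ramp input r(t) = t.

e_ss = 18

G(s) has one pole at the origin.
This is a Type 1 system. Kv = lim_{s→0} s·G(s) = 2/36 = 1/18.
e_ss = 1/Kv = 1/(1/18) = 18.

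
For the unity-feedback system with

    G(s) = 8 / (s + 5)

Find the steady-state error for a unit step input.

e_ss = 0.3846

G(s) has no poles at the origin.
This is a Type 0 system. Kp = lim_{s→0} G(s) = 8/5.
e_ss = 1/(1 + Kp) = 1/(1 + 8/5) = 5/13 ≈ 0.3846.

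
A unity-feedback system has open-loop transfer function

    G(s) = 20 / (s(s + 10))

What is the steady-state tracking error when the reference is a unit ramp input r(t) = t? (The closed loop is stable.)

G(s) has one pole at the origin.
This is a Type 1 system. Kv = lim_{s→0} s·G(s) = 20/10 = 2.
e_ss = 1/Kv = 1/(2) = 1/2 ≈ 0.5000.

e_ss = 0.5000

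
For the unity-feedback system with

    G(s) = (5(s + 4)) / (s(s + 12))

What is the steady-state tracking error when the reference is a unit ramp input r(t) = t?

G(s) has one pole at the origin.
This is a Type 1 system. Kv = lim_{s→0} s·G(s) = 20/12 = 5/3.
e_ss = 1/Kv = 1/(5/3) = 3/5 ≈ 0.6000.

e_ss = 0.6000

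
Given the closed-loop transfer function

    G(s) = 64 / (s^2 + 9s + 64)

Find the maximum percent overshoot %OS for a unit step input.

%OS ≈ 11.8%

Comparing s^2 + 9s + 64 to s^2 + 2ζωₙs + ωₙ²: ωₙ = 8 rad/s and ζ = 9/(2·8) = 0.5625.
%OS = 100·exp(−πζ/√(1−ζ²)) = 100·exp(−π·0.5625/√(1−0.5625²)) ≈ 11.8%.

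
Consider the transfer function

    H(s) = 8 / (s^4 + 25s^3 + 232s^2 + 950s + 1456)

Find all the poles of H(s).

The poles are the roots of the denominator s^4 + 25s^3 + 232s^2 + 950s + 1456 = 0.
Trying s = -8: the polynomial evaluates to 0, so (s + 8) is a factor.
Dividing out leaves s^3 + 17s^2 + 96s + 182 = 0.
This factors further as (s^2 + 10s + 26)(s + 7) = 0.

s = -5 + j, -5 - j, -8, -7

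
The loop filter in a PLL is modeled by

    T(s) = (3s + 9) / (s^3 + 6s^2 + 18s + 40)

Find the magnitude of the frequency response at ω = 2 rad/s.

Substitute s = j2: numerator = 9 + j6, denominator = 16 + j28.
|T(j2)| = |9 + j6| / |16 + j28| = 10.817 / 32.249 ≈ 0.3354.

|T(j2)| ≈ 0.3354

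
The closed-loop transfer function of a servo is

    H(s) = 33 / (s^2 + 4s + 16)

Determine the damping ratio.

ζ = 0.5

Compare the denominator to the standard form s^2 + 2ζωₙs + ωₙ².
ωₙ² = 16, so ωₙ = 4 rad/s.
2ζωₙ = 4, so ζ = 4/(2·4) = 0.5.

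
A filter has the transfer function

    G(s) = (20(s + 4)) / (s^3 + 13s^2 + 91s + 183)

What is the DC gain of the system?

Set s = 0: G(0) = (80) / (183) = 80/183.

G(0) = 80/183 ≈ 0.4372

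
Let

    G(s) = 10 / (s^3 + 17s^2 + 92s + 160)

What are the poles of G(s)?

s = -5, -8, -4

The poles are the roots of the denominator s^3 + 17s^2 + 92s + 160 = 0.
Trying s = -5: the polynomial evaluates to 0, so (s + 5) is a factor.
Dividing out leaves s^2 + 12s + 32 = 0.
Factoring the quadratic: (s + 8)(s + 4) = 0.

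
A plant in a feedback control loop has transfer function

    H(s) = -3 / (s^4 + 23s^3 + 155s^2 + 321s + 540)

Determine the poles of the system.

The poles are the roots of the denominator s^4 + 23s^3 + 155s^2 + 321s + 540 = 0.
Trying s = -12: the polynomial evaluates to 0, so (s + 12) is a factor.
Dividing out leaves s^3 + 11s^2 + 23s + 45 = 0.
This factors further as (s^2 + 2s + 5)(s + 9) = 0.

s = -1 + 2j, -1 - 2j, -12, -9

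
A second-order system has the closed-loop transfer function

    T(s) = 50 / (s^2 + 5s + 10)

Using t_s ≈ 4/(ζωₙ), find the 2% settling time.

t_s ≈ 1.600 s

Comparing s^2 + 5s + 10 to s^2 + 2ζωₙs + ωₙ²: ωₙ = √10 ≈ 3.162 rad/s and ζ = 5/(2·√10) ≈ 0.7906.
ζωₙ = 5/2 = 2.5, so t_s ≈ 4/(ζωₙ) = 4/2.5 = 1.600 s.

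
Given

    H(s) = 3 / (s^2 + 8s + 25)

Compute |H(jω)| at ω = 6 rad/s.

Substitute s = j6: numerator = 3, denominator = -11 + j48.
|H(j6)| = |3| / |-11 + j48| = 3 / 49.244 ≈ 0.06092.

|H(j6)| ≈ 0.06092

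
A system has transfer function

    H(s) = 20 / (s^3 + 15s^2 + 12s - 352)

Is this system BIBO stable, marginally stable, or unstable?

unstable

The denominator s^3 + 15s^2 + 12s - 352 factors as (s + 8)(s - 4)(s + 11), giving poles at s = -8, 4, -11.
Since the pole(s) at s = 4 lie in the right half-plane, the system is unstable.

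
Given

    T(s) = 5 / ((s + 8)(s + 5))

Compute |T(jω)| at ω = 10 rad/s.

Substitute s = j10: numerator = 5, denominator = -60 + j130.
|T(j10)| = |5| / |-60 + j130| = 5 / 143.18 ≈ 0.03492.

|T(j10)| ≈ 0.03492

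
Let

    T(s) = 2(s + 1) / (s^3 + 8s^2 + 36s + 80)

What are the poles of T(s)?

s = -2 + 4j, -2 - 4j, -4

The poles are the roots of the denominator s^3 + 8s^2 + 36s + 80 = 0.
Trying s = -4: the polynomial evaluates to 0, so (s + 4) is a factor.
Dividing out leaves s^2 + 4s + 20 = 0.
The quadratic formula then gives s = -2 ± 4j.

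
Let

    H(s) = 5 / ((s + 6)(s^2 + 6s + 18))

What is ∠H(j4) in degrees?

∠H(j4) ≈ -118.9°

At s = j4: numerator = 5, denominator = -84 + j152.
∠H = ∠num − ∠den = 0° − (118.93°) = -118.9°.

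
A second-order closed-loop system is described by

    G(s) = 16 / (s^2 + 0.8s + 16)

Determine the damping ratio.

ζ = 0.1

Compare the denominator to the standard form s^2 + 2ζωₙs + ωₙ².
ωₙ² = 16, so ωₙ = 4 rad/s.
2ζωₙ = 0.8, so ζ = 0.8/(2·4) = 0.1.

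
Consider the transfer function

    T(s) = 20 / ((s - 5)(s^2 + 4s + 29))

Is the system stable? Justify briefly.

unstable

The poles can be read from the denominator factors: s = 5, -2 ± 5j.
Since the pole(s) at s = 5 lie in the right half-plane, the system is unstable.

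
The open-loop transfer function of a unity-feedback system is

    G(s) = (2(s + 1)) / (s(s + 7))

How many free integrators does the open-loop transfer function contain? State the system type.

The denominator has 1 factor of s at the origin (free integrator), so this is a Type 1 system.

Type 1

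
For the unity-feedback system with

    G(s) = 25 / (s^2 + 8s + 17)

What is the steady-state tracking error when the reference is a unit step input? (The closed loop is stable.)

e_ss = 0.4048

G(s) has no poles at the origin.
This is a Type 0 system. Kp = lim_{s→0} G(s) = 25/17.
e_ss = 1/(1 + Kp) = 1/(1 + 25/17) = 17/42 ≈ 0.4048.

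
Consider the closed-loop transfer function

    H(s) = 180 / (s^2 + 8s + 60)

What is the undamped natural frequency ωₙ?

ωₙ ≈ 7.746 rad/s

Compare the denominator to the standard form s^2 + 2ζωₙs + ωₙ².
ωₙ² = 60, so ωₙ = √60 ≈ 7.746 rad/s.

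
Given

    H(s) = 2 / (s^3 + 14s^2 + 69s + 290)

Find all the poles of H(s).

The poles are the roots of the denominator s^3 + 14s^2 + 69s + 290 = 0.
Trying s = -10: the polynomial evaluates to 0, so (s + 10) is a factor.
Dividing out leaves s^2 + 4s + 29 = 0.
The quadratic formula then gives s = -2 ± 5j.

s = -2 ± 5j, -10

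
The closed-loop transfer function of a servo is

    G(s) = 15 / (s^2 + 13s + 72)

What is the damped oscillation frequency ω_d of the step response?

ω_d ≈ 5.454 rad/s

Comparing s^2 + 13s + 72 to s^2 + 2ζωₙs + ωₙ²: ωₙ = √72 ≈ 8.485 rad/s and ζ = 13/(2·√72) ≈ 0.7660.
ζωₙ = 13/2 = 6.5, so ω_d = ωₙ√(1−ζ²) = √(ωₙ² − (ζωₙ)²) = √(72 − 6.5²) = √29.75 ≈ 5.454 rad/s.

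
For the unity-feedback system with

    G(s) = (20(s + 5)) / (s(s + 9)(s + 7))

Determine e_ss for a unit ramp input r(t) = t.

e_ss = 0.6300

G(s) has one pole at the origin.
This is a Type 1 system. Kv = lim_{s→0} s·G(s) = 100/63.
e_ss = 1/Kv = 1/(100/63) = 63/100 ≈ 0.6300.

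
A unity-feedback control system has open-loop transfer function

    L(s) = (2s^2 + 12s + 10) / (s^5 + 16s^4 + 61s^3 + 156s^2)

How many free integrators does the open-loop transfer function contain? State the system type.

Factor s from the denominator: s^5 + 16s^4 + 61s^3 + 156s^2 = s^2·(s^3 + 16s^2 + 61s + 156).
There are 2 poles at the origin, so the system is Type 2.

Type 2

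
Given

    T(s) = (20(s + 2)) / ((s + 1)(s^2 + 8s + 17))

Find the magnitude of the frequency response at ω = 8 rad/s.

|T(j8)| ≈ 0.2576

Substitute s = j8: numerator = 40 + j160, denominator = -559 - j312.
|T(j8)| = |40 + j160| / |-559 - j312| = 164.92 / 640.18 ≈ 0.2576.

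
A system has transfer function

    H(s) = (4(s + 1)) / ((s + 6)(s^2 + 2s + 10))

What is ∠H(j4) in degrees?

At s = j4: numerator = 4 + j16, denominator = -68 + j24.
∠H = ∠num − ∠den = 75.964° − (160.56°) = -84.60°.

∠H(j4) ≈ -84.60°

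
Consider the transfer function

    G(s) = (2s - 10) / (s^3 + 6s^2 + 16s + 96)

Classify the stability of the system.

marginally stable

The denominator s^3 + 6s^2 + 16s + 96 factors as (s^2 + 16)(s + 6), giving poles at s = 4j, -4j, -6.
Since the simple pole(s) at s = 4j, -4j lie on the jω-axis with none in the right half-plane, the system is marginally stable.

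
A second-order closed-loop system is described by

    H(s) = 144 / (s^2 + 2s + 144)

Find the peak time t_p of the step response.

Comparing s^2 + 2s + 144 to s^2 + 2ζωₙs + ωₙ²: ωₙ = 12 rad/s and ζ = 2/(2·12) ≈ 0.08333.
ζωₙ = 2/2 = 1, so ω_d = ωₙ√(1−ζ²) = √(ωₙ² − (ζωₙ)²) = √(144 − 1²) = √143 ≈ 11.96 rad/s.
t_p = π/ω_d = π/11.96 ≈ 0.2627 s.

t_p ≈ 0.2627 s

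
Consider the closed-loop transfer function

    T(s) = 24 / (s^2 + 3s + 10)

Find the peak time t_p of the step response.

t_p ≈ 1.128 s

Comparing s^2 + 3s + 10 to s^2 + 2ζωₙs + ωₙ²: ωₙ = √10 ≈ 3.162 rad/s and ζ = 3/(2·√10) ≈ 0.4743.
ζωₙ = 3/2 = 1.5, so ω_d = ωₙ√(1−ζ²) = √(ωₙ² − (ζωₙ)²) = √(10 − 1.5²) = √7.75 ≈ 2.784 rad/s.
t_p = π/ω_d = π/2.784 ≈ 1.128 s.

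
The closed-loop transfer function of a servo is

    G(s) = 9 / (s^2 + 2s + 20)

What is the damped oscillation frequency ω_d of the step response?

ω_d ≈ 4.359 rad/s

Comparing s^2 + 2s + 20 to s^2 + 2ζωₙs + ωₙ²: ωₙ = √20 ≈ 4.472 rad/s and ζ = 2/(2·√20) ≈ 0.2236.
ζωₙ = 2/2 = 1, so ω_d = ωₙ√(1−ζ²) = √(ωₙ² − (ζωₙ)²) = √(20 − 1²) = √19 ≈ 4.359 rad/s.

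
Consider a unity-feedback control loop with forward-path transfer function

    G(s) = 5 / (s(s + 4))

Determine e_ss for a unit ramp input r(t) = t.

e_ss = 0.8000

G(s) has one pole at the origin.
This is a Type 1 system. Kv = lim_{s→0} s·G(s) = 5/4.
e_ss = 1/Kv = 1/(5/4) = 4/5 ≈ 0.8000.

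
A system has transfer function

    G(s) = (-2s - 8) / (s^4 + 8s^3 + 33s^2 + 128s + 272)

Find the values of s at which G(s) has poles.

The poles are the roots of the denominator s^4 + 8s^3 + 33s^2 + 128s + 272 = 0.
No real roots exist; factor into two real quadratics: (s^2 + 16)(s^2 + 8s + 17) = 0.
Each quadratic gives a conjugate pair via the quadratic formula.

s = ±4j, -4 ± j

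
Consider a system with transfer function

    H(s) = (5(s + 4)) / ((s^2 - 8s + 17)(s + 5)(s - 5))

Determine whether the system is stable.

unstable

The poles can be read from the denominator factors: s = 4 ± j, -5, 5.
Since the pole(s) at s = 4 + j, 4 - j, 5 lie in the right half-plane, the system is unstable.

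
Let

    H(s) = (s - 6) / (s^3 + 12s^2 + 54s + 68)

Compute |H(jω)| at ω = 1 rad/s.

Substitute s = j1: numerator = -6 + j1, denominator = 56 + j53.
|H(j1)| = |-6 + j1| / |56 + j53| = 6.0828 / 77.104 ≈ 0.07889.

|H(j1)| ≈ 0.07889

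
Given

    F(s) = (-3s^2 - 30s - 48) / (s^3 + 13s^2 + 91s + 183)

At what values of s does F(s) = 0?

Set the numerator to zero: -3s^2 - 30s - 48 = 0, i.e. -3·(s^2 + 10s + 16) = 0.
Factoring: (s + 8)(s + 2) = 0.

s = -8, -2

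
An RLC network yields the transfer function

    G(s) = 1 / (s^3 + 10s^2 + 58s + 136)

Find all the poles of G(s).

s = -3 ± 5j, -4

The poles are the roots of the denominator s^3 + 10s^2 + 58s + 136 = 0.
Trying s = -4: the polynomial evaluates to 0, so (s + 4) is a factor.
Dividing out leaves s^2 + 6s + 34 = 0.
The quadratic formula then gives s = -3 ± 5j.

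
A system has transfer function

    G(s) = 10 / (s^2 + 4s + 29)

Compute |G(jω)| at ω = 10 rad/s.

|G(j10)| ≈ 0.1227

Substitute s = j10: numerator = 10, denominator = -71 + j40.
|G(j10)| = |10| / |-71 + j40| = 10 / 81.492 ≈ 0.1227.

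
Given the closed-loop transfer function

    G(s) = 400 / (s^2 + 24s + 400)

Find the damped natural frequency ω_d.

Comparing s^2 + 24s + 400 to s^2 + 2ζωₙs + ωₙ²: ωₙ = 20 rad/s and ζ = 24/(2·20) = 0.6.
ζωₙ = 24/2 = 12, so ω_d = ωₙ√(1−ζ²) = √(ωₙ² − (ζωₙ)²) = √(400 − 12²) = √256 = 16 rad/s.

ω_d = 16 rad/s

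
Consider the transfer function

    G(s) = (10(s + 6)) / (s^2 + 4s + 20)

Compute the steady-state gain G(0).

Set s = 0: G(0) = (60) / (20) = 3.

G(0) = 3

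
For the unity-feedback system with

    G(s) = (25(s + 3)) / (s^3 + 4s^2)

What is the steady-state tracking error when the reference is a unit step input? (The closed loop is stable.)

e_ss = 0

G(s) has 2 poles at the origin.
This is a Type 2 system; for a step input the steady-state error is zero.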